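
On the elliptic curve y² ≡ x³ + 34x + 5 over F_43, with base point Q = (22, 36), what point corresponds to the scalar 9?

(17, 11)

Double-and-add on 9 = (1001)₂. Start with Q = (22, 36) for the leading 1-bit.
double: tangent at (22, 36): λ = (3·22² + 34)/(2·36) ≡ 24/29. 29⁻¹ ≡ 3 (mod 43), so λ ≡ 24·3 ≡ 29.
  x = λ² - 22 - 22 = 841 - 44 ≡ 23; y = λ·(22 - 23) - 36 ≡ 21. → (23, 21)
double: tangent at (23, 21): λ = (3·23² + 34)/(2·21) ≡ 30/42. 42⁻¹ ≡ 42 (mod 43), so λ ≡ 30·42 ≡ 13.
  x = λ² - 23 - 23 = 169 - 46 ≡ 37; y = λ·(23 - 37) - 21 ≡ 12. → (37, 12)
double: tangent at (37, 12): λ = (3·37² + 34)/(2·12) ≡ 13/24. 24⁻¹ ≡ 9 (mod 43), so λ ≡ 13·9 ≡ 31.
  x = λ² - 37 - 37 = 961 - 74 ≡ 27; y = λ·(37 - 27) - 12 ≡ 40. → (27, 40)
add Q: (27, 40) + (22, 36). λ = (36 - 40)/(22 - 27) ≡ 39/38 mod 43. 38⁻¹ ≡ 17 (mod 43) since 38·17 = 646 ≡ 1, so λ ≡ 18.
  x = λ² - 27 - 22 = 324 - 49 ≡ 17; y = λ·(27 - 17) - 40 ≡ 11. → (17, 11)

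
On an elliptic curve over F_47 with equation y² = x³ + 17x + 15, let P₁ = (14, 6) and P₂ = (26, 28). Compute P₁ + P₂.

(14, 6) + (26, 28). λ = (28 - 6)/(26 - 14) ≡ 22/12 mod 47. 12⁻¹ ≡ 4 (mod 47) since 12·4 = 48 ≡ 1, so λ ≡ 41.
  x = λ² - 14 - 26 = 1681 - 40 ≡ 43; y = λ·(14 - 43) - 6 ≡ 27. → (43, 27)

(43, 27)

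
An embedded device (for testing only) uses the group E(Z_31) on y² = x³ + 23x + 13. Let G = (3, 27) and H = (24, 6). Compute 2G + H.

(17, 27)

First 2G:
Repeated addition: build up to 2G.
2G: tangent at (3, 27): λ = (3·3² + 23)/(2·27) ≡ 19/23. 23⁻¹ ≡ 27 (mod 31) since 23·27 = 621 ≡ 1, so λ ≡ 19·27 ≡ 17.
  x = λ² - 3 - 3 = 289 - 6 ≡ 4; y = λ·(3 - 4) - 27 ≡ 18. → (4, 18)
2G = (4, 18).
Finally 2G + H:
(4, 18) + (24, 6). λ = (6 - 18)/(24 - 4) ≡ 19/20 mod 31. 20⁻¹ ≡ 14 (mod 31), so λ ≡ 18.
  x = λ² - 4 - 24 = 324 - 28 ≡ 17; y = λ·(4 - 17) - 18 ≡ 27. → (17, 27)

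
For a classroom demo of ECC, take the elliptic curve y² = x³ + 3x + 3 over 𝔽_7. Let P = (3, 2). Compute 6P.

O

Double-and-add on 6 = (110)₂. Start with P = (3, 2) for the leading 1-bit.
double: tangent at (3, 2): λ = (3·3² + 3)/(2·2) ≡ 2/4. 4⁻¹ ≡ 2 (mod 7), so λ ≡ 2·2 ≡ 4.
  x = λ² - 3 - 3 = 16 - 6 ≡ 3; y = λ·(3 - 3) - 2 ≡ 5. → (3, 5)
add P: (3, 5) + (3, 2): same x and y₁ ≡ -y₂, so the sum is the point at infinity.
double: the point at infinity + the point at infinity = the point at infinity (identity).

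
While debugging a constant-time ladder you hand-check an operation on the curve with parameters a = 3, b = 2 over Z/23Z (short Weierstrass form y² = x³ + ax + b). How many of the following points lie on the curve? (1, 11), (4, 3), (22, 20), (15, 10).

2

(1, 11): 11² ≡ 6, rhs ≡ 6 → on.
(4, 3): 3² ≡ 9, rhs ≡ 9 → on.
(22, 20): 20² ≡ 9, rhs ≡ 21 → off.
(15, 10): 10² ≡ 8, rhs ≡ 18 → off.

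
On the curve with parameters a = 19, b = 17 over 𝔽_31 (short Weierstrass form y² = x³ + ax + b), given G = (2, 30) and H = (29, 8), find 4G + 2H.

First 4G:
Repeated addition: build up to 4G.
2G: tangent at (2, 30): λ = (3·2² + 19)/(2·30) ≡ 0/29. 29⁻¹ ≡ 15 (mod 31) since 29·15 = 435 ≡ 1, so λ ≡ 0·15 ≡ 0.
  x = λ² - 2 - 2 = 0 - 4 ≡ 27; y = λ·(2 - 27) - 30 ≡ 1. → (27, 1)
3G: (27, 1) + (2, 30). λ = (30 - 1)/(2 - 27) ≡ 29/6 mod 31. 6⁻¹ ≡ 26 (mod 31), so λ ≡ 10.
  x = λ² - 27 - 2 = 100 - 29 ≡ 9; y = λ·(27 - 9) - 1 ≡ 24. → (9, 24)
4G: (9, 24) + (2, 30). λ = (30 - 24)/(2 - 9) ≡ 6/24 mod 31. 24⁻¹ ≡ 22 (mod 31), so λ ≡ 8.
  x = λ² - 9 - 2 = 64 - 11 ≡ 22; y = λ·(9 - 22) - 24 ≡ 27. → (22, 27)
4G = (22, 27).
Next 2H:
Repeated addition: build up to 2H.
2H: tangent at (29, 8): λ = (3·29² + 19)/(2·8) ≡ 0/16. 16⁻¹ ≡ 2 (mod 31) since 16·2 = 32 ≡ 1, so λ ≡ 0·2 ≡ 0.
  x = λ² - 29 - 29 = 0 - 58 ≡ 4; y = λ·(29 - 4) - 8 ≡ 23. → (4, 23)
2H = (4, 23).
Finally 4G + 2H:
(22, 27) + (4, 23). λ = (23 - 27)/(4 - 22) ≡ 27/13 mod 31. 13⁻¹ ≡ 12 (mod 31) since 13·12 = 156 ≡ 1, so λ ≡ 14.
  x = λ² - 22 - 4 = 196 - 26 ≡ 15; y = λ·(22 - 15) - 27 ≡ 9. → (15, 9)

(15, 9)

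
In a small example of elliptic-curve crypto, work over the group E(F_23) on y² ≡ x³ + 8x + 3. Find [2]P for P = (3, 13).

tangent at (3, 13): λ = (3·3² + 8)/(2·13) ≡ 12/3. 3⁻¹ ≡ 8 (mod 23), so λ ≡ 12·8 ≡ 4.
  x = λ² - 3 - 3 = 16 - 6 ≡ 10; y = λ·(3 - 10) - 13 ≡ 5. → (10, 5)

(10, 5)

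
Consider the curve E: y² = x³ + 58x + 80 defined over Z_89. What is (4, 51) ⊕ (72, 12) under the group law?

(4, 51) + (72, 12). λ = (12 - 51)/(72 - 4) ≡ 50/68 mod 89. 68⁻¹ ≡ 72 (mod 89) since 68·72 = 4896 ≡ 1, so λ ≡ 40.
  x = λ² - 4 - 72 = 1600 - 76 ≡ 11; y = λ·(4 - 11) - 51 ≡ 25. → (11, 25)

(11, 25)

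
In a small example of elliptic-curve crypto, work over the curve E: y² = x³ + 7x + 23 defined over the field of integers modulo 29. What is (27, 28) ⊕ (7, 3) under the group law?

(27, 28) + (7, 3). λ = (3 - 28)/(7 - 27) ≡ 4/9 mod 29. 9⁻¹ ≡ 13 (mod 29), so λ ≡ 23.
  x = λ² - 27 - 7 = 529 - 34 ≡ 2; y = λ·(27 - 2) - 28 ≡ 25. → (2, 25)

(2, 25)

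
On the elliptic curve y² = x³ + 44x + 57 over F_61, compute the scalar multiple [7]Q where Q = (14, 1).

Repeated addition: build up to 7Q.
2Q: tangent at (14, 1): λ = (3·14² + 44)/(2·1) ≡ 22/2. 2⁻¹ ≡ 31 (mod 61) since 2·31 = 62 ≡ 1, so λ ≡ 22·31 ≡ 11.
  x = λ² - 14 - 14 = 121 - 28 ≡ 32; y = λ·(14 - 32) - 1 ≡ 45. → (32, 45)
3Q: (32, 45) + (14, 1). λ = (1 - 45)/(14 - 32) ≡ 17/43 mod 61. 43⁻¹ ≡ 44 (mod 61), so λ ≡ 16.
  x = λ² - 32 - 14 = 256 - 46 ≡ 27; y = λ·(32 - 27) - 45 ≡ 35. → (27, 35)
4Q: (27, 35) + (14, 1). λ = (1 - 35)/(14 - 27) ≡ 27/48 mod 61. 48⁻¹ ≡ 14 (mod 61) since 48·14 = 672 ≡ 1, so λ ≡ 12.
  x = λ² - 27 - 14 = 144 - 41 ≡ 42; y = λ·(27 - 42) - 35 ≡ 29. → (42, 29)
5Q: (42, 29) + (14, 1). λ = (1 - 29)/(14 - 42) ≡ 33/33 mod 61. 33⁻¹ ≡ 37 (mod 61) since 33·37 = 1221 ≡ 1, so λ ≡ 1.
  x = λ² - 42 - 14 = 1 - 56 ≡ 6; y = λ·(42 - 6) - 29 ≡ 7. → (6, 7)
6Q: (6, 7) + (14, 1). λ = (1 - 7)/(14 - 6) ≡ 55/8 mod 61. 8⁻¹ ≡ 23 (mod 61), so λ ≡ 45.
  x = λ² - 6 - 14 = 2025 - 20 ≡ 53; y = λ·(6 - 53) - 7 ≡ 13. → (53, 13)
7Q: (53, 13) + (14, 1). λ = (1 - 13)/(14 - 53) ≡ 49/22 mod 61. 22⁻¹ ≡ 25 (mod 61), so λ ≡ 5.
  x = λ² - 53 - 14 = 25 - 67 ≡ 19; y = λ·(53 - 19) - 13 ≡ 35. → (19, 35)

(19, 35)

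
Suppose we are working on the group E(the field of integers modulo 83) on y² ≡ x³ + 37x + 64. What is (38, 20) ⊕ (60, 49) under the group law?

(2, 35)

(38, 20) + (60, 49). λ = (49 - 20)/(60 - 38) ≡ 29/22 mod 83. 22⁻¹ ≡ 34 (mod 83), so λ ≡ 73.
  x = λ² - 38 - 60 = 5329 - 98 ≡ 2; y = λ·(38 - 2) - 20 ≡ 35. → (2, 35)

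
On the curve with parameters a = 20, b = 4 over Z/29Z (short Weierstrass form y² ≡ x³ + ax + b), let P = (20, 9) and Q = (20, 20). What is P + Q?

O

The two points share x = 20 and their y-coordinates satisfy 9 + 20 ≡ 0 (mod 29), so they are inverses. Their sum is ∞.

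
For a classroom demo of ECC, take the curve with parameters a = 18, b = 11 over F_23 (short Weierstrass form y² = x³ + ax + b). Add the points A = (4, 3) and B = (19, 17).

(16, 18)

(4, 3) + (19, 17). λ = (17 - 3)/(19 - 4) ≡ 14/15 mod 23. 15⁻¹ ≡ 20 (mod 23), so λ ≡ 4.
  x = λ² - 4 - 19 = 16 - 23 ≡ 16; y = λ·(4 - 16) - 3 ≡ 18. → (16, 18)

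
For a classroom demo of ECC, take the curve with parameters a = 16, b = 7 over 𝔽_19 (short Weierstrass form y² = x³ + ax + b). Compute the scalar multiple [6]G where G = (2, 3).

Repeated addition: build up to 6G.
2G: tangent at (2, 3): λ = (3·2² + 16)/(2·3) ≡ 9/6. 6⁻¹ ≡ 16 (mod 19) since 6·16 = 96 ≡ 1, so λ ≡ 9·16 ≡ 11.
  x = λ² - 2 - 2 = 121 - 4 ≡ 3; y = λ·(2 - 3) - 3 ≡ 5. → (3, 5)
3G: (3, 5) + (2, 3). λ = (3 - 5)/(2 - 3) ≡ 17/18 mod 19. 18⁻¹ ≡ 18 (mod 19), so λ ≡ 2.
  x = λ² - 3 - 2 = 4 - 5 ≡ 18; y = λ·(3 - 18) - 5 ≡ 3. → (18, 3)
4G: (18, 3) + (2, 3). λ = (3 - 3)/(2 - 18) ≡ 0/3 mod 19. 3⁻¹ ≡ 13 (mod 19) since 3·13 = 39 ≡ 1, so λ ≡ 0.
  x = λ² - 18 - 2 = 0 - 20 ≡ 18; y = λ·(18 - 18) - 3 ≡ 16. → (18, 16)
5G: (18, 16) + (2, 3). λ = (3 - 16)/(2 - 18) ≡ 6/3 mod 19. 3⁻¹ ≡ 13 (mod 19), so λ ≡ 2.
  x = λ² - 18 - 2 = 4 - 20 ≡ 3; y = λ·(18 - 3) - 16 ≡ 14. → (3, 14)
6G: (3, 14) + (2, 3). λ = (3 - 14)/(2 - 3) ≡ 8/18 mod 19. 18⁻¹ ≡ 18 (mod 19) since 18·18 = 324 ≡ 1, so λ ≡ 11.
  x = λ² - 3 - 2 = 121 - 5 ≡ 2; y = λ·(3 - 2) - 14 ≡ 16. → (2, 16)

(2, 16)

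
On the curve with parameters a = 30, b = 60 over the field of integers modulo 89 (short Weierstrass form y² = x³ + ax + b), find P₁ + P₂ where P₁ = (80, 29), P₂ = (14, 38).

(80, 29) + (14, 38). λ = (38 - 29)/(14 - 80) ≡ 9/23 mod 89. 23⁻¹ ≡ 31 (mod 89), so λ ≡ 12.
  x = λ² - 80 - 14 = 144 - 94 ≡ 50; y = λ·(80 - 50) - 29 ≡ 64. → (50, 64)

(50, 64)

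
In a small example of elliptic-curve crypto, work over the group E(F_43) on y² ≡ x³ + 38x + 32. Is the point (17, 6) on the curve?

no

y² = 6² ≡ 36; x³ + 38x + 32 = 5591 ≡ 1 (mod 43). 36 ≠ 1.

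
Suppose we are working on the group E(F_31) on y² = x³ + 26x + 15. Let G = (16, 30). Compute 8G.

Repeated addition: build up to 8G.
2G: tangent at (16, 30): λ = (3·16² + 26)/(2·30) ≡ 19/29. 29⁻¹ ≡ 15 (mod 31), so λ ≡ 19·15 ≡ 6.
  x = λ² - 16 - 16 = 36 - 32 ≡ 4; y = λ·(16 - 4) - 30 ≡ 11. → (4, 11)
3G: (4, 11) + (16, 30). λ = (30 - 11)/(16 - 4) ≡ 19/12 mod 31. 12⁻¹ ≡ 13 (mod 31) since 12·13 = 156 ≡ 1, so λ ≡ 30.
  x = λ² - 4 - 16 = 900 - 20 ≡ 12; y = λ·(4 - 12) - 11 ≡ 28. → (12, 28)
4G: (12, 28) + (16, 30). λ = (30 - 28)/(16 - 12) ≡ 2/4 mod 31. 4⁻¹ ≡ 8 (mod 31), so λ ≡ 16.
  x = λ² - 12 - 16 = 256 - 28 ≡ 11; y = λ·(12 - 11) - 28 ≡ 19. → (11, 19)
5G: (11, 19) + (16, 30). λ = (30 - 19)/(16 - 11) ≡ 11/5 mod 31. 5⁻¹ ≡ 25 (mod 31), so λ ≡ 27.
  x = λ² - 11 - 16 = 729 - 27 ≡ 20; y = λ·(11 - 20) - 19 ≡ 17. → (20, 17)
6G: (20, 17) + (16, 30). λ = (30 - 17)/(16 - 20) ≡ 13/27 mod 31. 27⁻¹ ≡ 23 (mod 31), so λ ≡ 20.
  x = λ² - 20 - 16 = 400 - 36 ≡ 23; y = λ·(20 - 23) - 17 ≡ 16. → (23, 16)
7G: (23, 16) + (16, 30). λ = (30 - 16)/(16 - 23) ≡ 14/24 mod 31. 24⁻¹ ≡ 22 (mod 31) since 24·22 = 528 ≡ 1, so λ ≡ 29.
  x = λ² - 23 - 16 = 841 - 39 ≡ 27; y = λ·(23 - 27) - 16 ≡ 23. → (27, 23)
8G: (27, 23) + (16, 30). λ = (30 - 23)/(16 - 27) ≡ 7/20 mod 31. 20⁻¹ ≡ 14 (mod 31), so λ ≡ 5.
  x = λ² - 27 - 16 = 25 - 43 ≡ 13; y = λ·(27 - 13) - 23 ≡ 16. → (13, 16)

(13, 16)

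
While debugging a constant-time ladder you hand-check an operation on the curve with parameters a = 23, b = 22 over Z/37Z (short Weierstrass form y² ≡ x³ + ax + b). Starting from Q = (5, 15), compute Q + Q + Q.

(3, 28)

Repeated addition: build up to 3Q.
2Q: tangent at (5, 15): λ = (3·5² + 23)/(2·15) ≡ 24/30. 30⁻¹ ≡ 21 (mod 37), so λ ≡ 24·21 ≡ 23.
  x = λ² - 5 - 5 = 529 - 10 ≡ 1; y = λ·(5 - 1) - 15 ≡ 3. → (1, 3)
3Q: (1, 3) + (5, 15). λ = (15 - 3)/(5 - 1) ≡ 12/4 mod 37. 4⁻¹ ≡ 28 (mod 37), so λ ≡ 3.
  x = λ² - 1 - 5 = 9 - 6 ≡ 3; y = λ·(1 - 3) - 3 ≡ 28. → (3, 28)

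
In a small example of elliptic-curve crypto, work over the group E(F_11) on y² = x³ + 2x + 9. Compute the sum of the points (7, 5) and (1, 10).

(4, 9)

(7, 5) + (1, 10). λ = (10 - 5)/(1 - 7) ≡ 5/5 mod 11. 5⁻¹ ≡ 9 (mod 11), so λ ≡ 1.
  x = λ² - 7 - 1 = 1 - 8 ≡ 4; y = λ·(7 - 4) - 5 ≡ 9. → (4, 9)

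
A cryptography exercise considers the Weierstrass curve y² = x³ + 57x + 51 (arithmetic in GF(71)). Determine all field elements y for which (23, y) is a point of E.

none

x³ + 57x + 51 = 13529 ≡ 39 (mod 71).
39 is a non-residue mod 71; no y exists.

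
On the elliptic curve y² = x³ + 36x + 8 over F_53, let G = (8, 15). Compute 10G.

Double-and-add on 10 = (1010)₂. Start with G = (8, 15) for the leading 1-bit.
double: tangent at (8, 15): λ = (3·8² + 36)/(2·15) ≡ 16/30. 30⁻¹ ≡ 23 (mod 53) since 30·23 = 690 ≡ 1, so λ ≡ 16·23 ≡ 50.
  x = λ² - 8 - 8 = 2500 - 16 ≡ 46; y = λ·(8 - 46) - 15 ≡ 46. → (46, 46)
double: tangent at (46, 46): λ = (3·46² + 36)/(2·46) ≡ 24/39. 39⁻¹ ≡ 34 (mod 53) since 39·34 = 1326 ≡ 1, so λ ≡ 24·34 ≡ 21.
  x = λ² - 46 - 46 = 441 - 92 ≡ 31; y = λ·(46 - 31) - 46 ≡ 4. → (31, 4)
add G: (31, 4) + (8, 15). λ = (15 - 4)/(8 - 31) ≡ 11/30 mod 53. 30⁻¹ ≡ 23 (mod 53) since 30·23 = 690 ≡ 1, so λ ≡ 41.
  x = λ² - 31 - 8 = 1681 - 39 ≡ 52; y = λ·(31 - 52) - 4 ≡ 36. → (52, 36)
double: tangent at (52, 36): λ = (3·52² + 36)/(2·36) ≡ 39/19. 19⁻¹ ≡ 14 (mod 53), so λ ≡ 39·14 ≡ 16.
  x = λ² - 52 - 52 = 256 - 104 ≡ 46; y = λ·(52 - 46) - 36 ≡ 7. → (46, 7)

(46, 7)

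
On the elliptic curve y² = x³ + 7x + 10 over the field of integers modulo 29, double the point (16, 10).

tangent at (16, 10): λ = (3·16² + 7)/(2·10) ≡ 21/20. 20⁻¹ ≡ 16 (mod 29) since 20·16 = 320 ≡ 1, so λ ≡ 21·16 ≡ 17.
  x = λ² - 16 - 16 = 289 - 32 ≡ 25; y = λ·(16 - 25) - 10 ≡ 11. → (25, 11)

(25, 11)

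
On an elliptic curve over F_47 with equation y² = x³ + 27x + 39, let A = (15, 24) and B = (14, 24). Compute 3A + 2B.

(19, 19)

First 3A:
Repeated addition: build up to 3A.
2A: tangent at (15, 24): λ = (3·15² + 27)/(2·24) ≡ 44/1. 1⁻¹ ≡ 1 (mod 47), so λ ≡ 44·1 ≡ 44.
  x = λ² - 15 - 15 = 1936 - 30 ≡ 26; y = λ·(15 - 26) - 24 ≡ 9. → (26, 9)
3A: (26, 9) + (15, 24). λ = (24 - 9)/(15 - 26) ≡ 15/36 mod 47. 36⁻¹ ≡ 17 (mod 47), so λ ≡ 20.
  x = λ² - 26 - 15 = 400 - 41 ≡ 30; y = λ·(26 - 30) - 9 ≡ 5. → (30, 5)
3A = (30, 5).
Next 2B:
Repeated addition: build up to 2B.
2B: tangent at (14, 24): λ = (3·14² + 27)/(2·24) ≡ 4/1. 1⁻¹ ≡ 1 (mod 47) since 1·1 = 1 ≡ 1, so λ ≡ 4·1 ≡ 4.
  x = λ² - 14 - 14 = 16 - 28 ≡ 35; y = λ·(14 - 35) - 24 ≡ 33. → (35, 33)
2B = (35, 33).
Finally 3A + 2B:
(30, 5) + (35, 33). λ = (33 - 5)/(35 - 30) ≡ 28/5 mod 47. 5⁻¹ ≡ 19 (mod 47) since 5·19 = 95 ≡ 1, so λ ≡ 15.
  x = λ² - 30 - 35 = 225 - 65 ≡ 19; y = λ·(30 - 19) - 5 ≡ 19. → (19, 19)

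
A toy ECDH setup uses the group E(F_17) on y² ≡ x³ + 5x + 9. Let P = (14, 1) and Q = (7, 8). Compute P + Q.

(14, 16)

(14, 1) + (7, 8). λ = (8 - 1)/(7 - 14) ≡ 7/10 mod 17. 10⁻¹ ≡ 12 (mod 17), so λ ≡ 16.
  x = λ² - 14 - 7 = 256 - 21 ≡ 14; y = λ·(14 - 14) - 1 ≡ 16. → (14, 16)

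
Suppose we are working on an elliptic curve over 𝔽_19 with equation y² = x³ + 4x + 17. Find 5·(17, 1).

(12, 11)

Write G = (17, 1).
Repeated addition: build up to 5G.
2G: tangent at (17, 1): λ = (3·17² + 4)/(2·1) ≡ 16/2. 2⁻¹ ≡ 10 (mod 19), so λ ≡ 16·10 ≡ 8.
  x = λ² - 17 - 17 = 64 - 34 ≡ 11; y = λ·(17 - 11) - 1 ≡ 9. → (11, 9)
3G: (11, 9) + (17, 1). λ = (1 - 9)/(17 - 11) ≡ 11/6 mod 19. 6⁻¹ ≡ 16 (mod 19) since 6·16 = 96 ≡ 1, so λ ≡ 5.
  x = λ² - 11 - 17 = 25 - 28 ≡ 16; y = λ·(11 - 16) - 9 ≡ 4. → (16, 4)
4G: (16, 4) + (17, 1). λ = (1 - 4)/(17 - 16) ≡ 16/1 mod 19. 1⁻¹ ≡ 1 (mod 19) since 1·1 = 1 ≡ 1, so λ ≡ 16.
  x = λ² - 16 - 17 = 256 - 33 ≡ 14; y = λ·(16 - 14) - 4 ≡ 9. → (14, 9)
5G: (14, 9) + (17, 1). λ = (1 - 9)/(17 - 14) ≡ 11/3 mod 19. 3⁻¹ ≡ 13 (mod 19) since 3·13 = 39 ≡ 1, so λ ≡ 10.
  x = λ² - 14 - 17 = 100 - 31 ≡ 12; y = λ·(14 - 12) - 9 ≡ 11. → (12, 11)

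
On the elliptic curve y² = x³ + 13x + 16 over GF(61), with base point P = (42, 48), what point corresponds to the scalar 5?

Repeated addition: build up to 5P.
2P: tangent at (42, 48): λ = (3·42² + 13)/(2·48) ≡ 59/35. 35⁻¹ ≡ 7 (mod 61), so λ ≡ 59·7 ≡ 47.
  x = λ² - 42 - 42 = 2209 - 84 ≡ 51; y = λ·(42 - 51) - 48 ≡ 17. → (51, 17)
3P: (51, 17) + (42, 48). λ = (48 - 17)/(42 - 51) ≡ 31/52 mod 61. 52⁻¹ ≡ 27 (mod 61), so λ ≡ 44.
  x = λ² - 51 - 42 = 1936 - 93 ≡ 13; y = λ·(51 - 13) - 17 ≡ 8. → (13, 8)
4P: (13, 8) + (42, 48). λ = (48 - 8)/(42 - 13) ≡ 40/29 mod 61. 29⁻¹ ≡ 40 (mod 61), so λ ≡ 14.
  x = λ² - 13 - 42 = 196 - 55 ≡ 19; y = λ·(13 - 19) - 8 ≡ 30. → (19, 30)
5P: (19, 30) + (42, 48). λ = (48 - 30)/(42 - 19) ≡ 18/23 mod 61. 23⁻¹ ≡ 8 (mod 61), so λ ≡ 22.
  x = λ² - 19 - 42 = 484 - 61 ≡ 57; y = λ·(19 - 57) - 30 ≡ 49. → (57, 49)

(57, 49)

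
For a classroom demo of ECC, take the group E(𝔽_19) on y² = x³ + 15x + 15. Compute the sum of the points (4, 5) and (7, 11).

(4, 5) + (7, 11). λ = (11 - 5)/(7 - 4) ≡ 6/3 mod 19. 3⁻¹ ≡ 13 (mod 19) since 3·13 = 39 ≡ 1, so λ ≡ 2.
  x = λ² - 4 - 7 = 4 - 11 ≡ 12; y = λ·(4 - 12) - 5 ≡ 17. → (12, 17)

(12, 17)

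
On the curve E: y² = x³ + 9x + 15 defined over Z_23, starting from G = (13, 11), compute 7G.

(10, 1)

Double-and-add on 7 = (111)₂. Start with G = (13, 11) for the leading 1-bit.
double: tangent at (13, 11): λ = (3·13² + 9)/(2·11) ≡ 10/22. 22⁻¹ ≡ 22 (mod 23), so λ ≡ 10·22 ≡ 13.
  x = λ² - 13 - 13 = 169 - 26 ≡ 5; y = λ·(13 - 5) - 11 ≡ 1. → (5, 1)
add G: (5, 1) + (13, 11). λ = (11 - 1)/(13 - 5) ≡ 10/8 mod 23. 8⁻¹ ≡ 3 (mod 23), so λ ≡ 7.
  x = λ² - 5 - 13 = 49 - 18 ≡ 8; y = λ·(5 - 8) - 1 ≡ 1. → (8, 1)
double: tangent at (8, 1): λ = (3·8² + 9)/(2·1) ≡ 17/2. 2⁻¹ ≡ 12 (mod 23) since 2·12 = 24 ≡ 1, so λ ≡ 17·12 ≡ 20.
  x = λ² - 8 - 8 = 400 - 16 ≡ 16; y = λ·(8 - 16) - 1 ≡ 0. → (16, 0)
add G: (16, 0) + (13, 11). λ = (11 - 0)/(13 - 16) ≡ 11/20 mod 23. 20⁻¹ ≡ 15 (mod 23), so λ ≡ 4.
  x = λ² - 16 - 13 = 16 - 29 ≡ 10; y = λ·(16 - 10) - 0 ≡ 1. → (10, 1)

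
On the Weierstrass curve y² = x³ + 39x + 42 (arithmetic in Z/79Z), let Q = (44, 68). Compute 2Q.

(78, 70)

tangent at (44, 68): λ = (3·44² + 39)/(2·68) ≡ 1/57. 57⁻¹ ≡ 61 (mod 79), so λ ≡ 1·61 ≡ 61.
  x = λ² - 44 - 44 = 3721 - 88 ≡ 78; y = λ·(44 - 78) - 68 ≡ 70. → (78, 70)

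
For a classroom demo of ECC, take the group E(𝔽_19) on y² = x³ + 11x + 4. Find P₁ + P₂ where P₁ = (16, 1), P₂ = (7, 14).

(16, 1) + (7, 14). λ = (14 - 1)/(7 - 16) ≡ 13/10 mod 19. 10⁻¹ ≡ 2 (mod 19) since 10·2 = 20 ≡ 1, so λ ≡ 7.
  x = λ² - 16 - 7 = 49 - 23 ≡ 7; y = λ·(16 - 7) - 1 ≡ 5. → (7, 5)

(7, 5)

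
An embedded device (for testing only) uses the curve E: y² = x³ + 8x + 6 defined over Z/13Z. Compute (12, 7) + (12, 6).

O

The two points share x = 12 and their y-coordinates satisfy 7 + 6 ≡ 0 (mod 13), so they are inverses. Their sum is O.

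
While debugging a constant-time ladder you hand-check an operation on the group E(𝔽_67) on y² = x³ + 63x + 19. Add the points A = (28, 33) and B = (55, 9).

(28, 33) + (55, 9). λ = (9 - 33)/(55 - 28) ≡ 43/27 mod 67. 27⁻¹ ≡ 5 (mod 67), so λ ≡ 14.
  x = λ² - 28 - 55 = 196 - 83 ≡ 46; y = λ·(28 - 46) - 33 ≡ 50. → (46, 50)

(46, 50)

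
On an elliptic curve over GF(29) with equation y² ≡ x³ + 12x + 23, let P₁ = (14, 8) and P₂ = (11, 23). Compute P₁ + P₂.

(14, 8) + (11, 23). λ = (23 - 8)/(11 - 14) ≡ 15/26 mod 29. 26⁻¹ ≡ 19 (mod 29) since 26·19 = 494 ≡ 1, so λ ≡ 24.
  x = λ² - 14 - 11 = 576 - 25 ≡ 0; y = λ·(14 - 0) - 8 ≡ 9. → (0, 9)

(0, 9)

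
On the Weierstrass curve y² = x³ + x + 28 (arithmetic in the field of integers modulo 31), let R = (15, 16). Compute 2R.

(6, 23)

tangent at (15, 16): λ = (3·15² + 1)/(2·16) ≡ 25/1. 1⁻¹ ≡ 1 (mod 31) since 1·1 = 1 ≡ 1, so λ ≡ 25·1 ≡ 25.
  x = λ² - 15 - 15 = 625 - 30 ≡ 6; y = λ·(15 - 6) - 16 ≡ 23. → (6, 23)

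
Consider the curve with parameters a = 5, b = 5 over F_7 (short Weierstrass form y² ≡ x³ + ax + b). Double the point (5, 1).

tangent at (5, 1): λ = (3·5² + 5)/(2·1) ≡ 3/2. 2⁻¹ ≡ 4 (mod 7), so λ ≡ 3·4 ≡ 5.
  x = λ² - 5 - 5 = 25 - 10 ≡ 1; y = λ·(5 - 1) - 1 ≡ 5. → (1, 5)

(1, 5)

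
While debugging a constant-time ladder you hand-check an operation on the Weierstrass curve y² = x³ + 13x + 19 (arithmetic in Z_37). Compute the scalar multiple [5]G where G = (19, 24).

(27, 6)

Double-and-add on 5 = (101)₂. Start with G = (19, 24) for the leading 1-bit.
double: tangent at (19, 24): λ = (3·19² + 13)/(2·24) ≡ 23/11. 11⁻¹ ≡ 27 (mod 37), so λ ≡ 23·27 ≡ 29.
  x = λ² - 19 - 19 = 841 - 38 ≡ 26; y = λ·(19 - 26) - 24 ≡ 32. → (26, 32)
double: tangent at (26, 32): λ = (3·26² + 13)/(2·32) ≡ 6/27. 27⁻¹ ≡ 11 (mod 37) since 27·11 = 297 ≡ 1, so λ ≡ 6·11 ≡ 29.
  x = λ² - 26 - 26 = 841 - 52 ≡ 12; y = λ·(26 - 12) - 32 ≡ 4. → (12, 4)
add G: (12, 4) + (19, 24). λ = (24 - 4)/(19 - 12) ≡ 20/7 mod 37. 7⁻¹ ≡ 16 (mod 37) since 7·16 = 112 ≡ 1, so λ ≡ 24.
  x = λ² - 12 - 19 = 576 - 31 ≡ 27; y = λ·(12 - 27) - 4 ≡ 6. → (27, 6)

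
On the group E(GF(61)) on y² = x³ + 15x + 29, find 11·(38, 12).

Write P = (38, 12).
Repeated addition: build up to 11P.
2P: tangent at (38, 12): λ = (3·38² + 15)/(2·12) ≡ 16/24. 24⁻¹ ≡ 28 (mod 61) since 24·28 = 672 ≡ 1, so λ ≡ 16·28 ≡ 21.
  x = λ² - 38 - 38 = 441 - 76 ≡ 60; y = λ·(38 - 60) - 12 ≡ 14. → (60, 14)
3P: (60, 14) + (38, 12). λ = (12 - 14)/(38 - 60) ≡ 59/39 mod 61. 39⁻¹ ≡ 36 (mod 61), so λ ≡ 50.
  x = λ² - 60 - 38 = 2500 - 98 ≡ 23; y = λ·(60 - 23) - 14 ≡ 6. → (23, 6)
4P: (23, 6) + (38, 12). λ = (12 - 6)/(38 - 23) ≡ 6/15 mod 61. 15⁻¹ ≡ 57 (mod 61), so λ ≡ 37.
  x = λ² - 23 - 38 = 1369 - 61 ≡ 27; y = λ·(23 - 27) - 6 ≡ 29. → (27, 29)
5P: (27, 29) + (38, 12). λ = (12 - 29)/(38 - 27) ≡ 44/11 mod 61. 11⁻¹ ≡ 50 (mod 61), so λ ≡ 4.
  x = λ² - 27 - 38 = 16 - 65 ≡ 12; y = λ·(27 - 12) - 29 ≡ 31. → (12, 31)
6P: (12, 31) + (38, 12). λ = (12 - 31)/(38 - 12) ≡ 42/26 mod 61. 26⁻¹ ≡ 54 (mod 61) since 26·54 = 1404 ≡ 1, so λ ≡ 11.
  x = λ² - 12 - 38 = 121 - 50 ≡ 10; y = λ·(12 - 10) - 31 ≡ 52. → (10, 52)
7P: (10, 52) + (38, 12). λ = (12 - 52)/(38 - 10) ≡ 21/28 mod 61. 28⁻¹ ≡ 24 (mod 61) since 28·24 = 672 ≡ 1, so λ ≡ 16.
  x = λ² - 10 - 38 = 256 - 48 ≡ 25; y = λ·(10 - 25) - 52 ≡ 13. → (25, 13)
8P: (25, 13) + (38, 12). λ = (12 - 13)/(38 - 25) ≡ 60/13 mod 61. 13⁻¹ ≡ 47 (mod 61), so λ ≡ 14.
  x = λ² - 25 - 38 = 196 - 63 ≡ 11; y = λ·(25 - 11) - 13 ≡ 0. → (11, 0)
9P: (11, 0) + (38, 12). λ = (12 - 0)/(38 - 11) ≡ 12/27 mod 61. 27⁻¹ ≡ 52 (mod 61), so λ ≡ 14.
  x = λ² - 11 - 38 = 196 - 49 ≡ 25; y = λ·(11 - 25) - 0 ≡ 48. → (25, 48)
10P: (25, 48) + (38, 12). λ = (12 - 48)/(38 - 25) ≡ 25/13 mod 61. 13⁻¹ ≡ 47 (mod 61) since 13·47 = 611 ≡ 1, so λ ≡ 16.
  x = λ² - 25 - 38 = 256 - 63 ≡ 10; y = λ·(25 - 10) - 48 ≡ 9. → (10, 9)
11P: (10, 9) + (38, 12). λ = (12 - 9)/(38 - 10) ≡ 3/28 mod 61. 28⁻¹ ≡ 24 (mod 61) since 28·24 = 672 ≡ 1, so λ ≡ 11.
  x = λ² - 10 - 38 = 121 - 48 ≡ 12; y = λ·(10 - 12) - 9 ≡ 30. → (12, 30)

(12, 30)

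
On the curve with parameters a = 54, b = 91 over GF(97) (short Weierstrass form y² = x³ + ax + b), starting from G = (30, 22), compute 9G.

(86, 94)

Double-and-add on 9 = (1001)₂. Start with G = (30, 22) for the leading 1-bit.
double: tangent at (30, 22): λ = (3·30² + 54)/(2·22) ≡ 38/44. 44⁻¹ ≡ 86 (mod 97), so λ ≡ 38·86 ≡ 67.
  x = λ² - 30 - 30 = 4489 - 60 ≡ 64; y = λ·(30 - 64) - 22 ≡ 28. → (64, 28)
double: tangent at (64, 28): λ = (3·64² + 54)/(2·28) ≡ 23/56. 56⁻¹ ≡ 26 (mod 97), so λ ≡ 23·26 ≡ 16.
  x = λ² - 64 - 64 = 256 - 128 ≡ 31; y = λ·(64 - 31) - 28 ≡ 15. → (31, 15)
double: tangent at (31, 15): λ = (3·31² + 54)/(2·15) ≡ 27/30. 30⁻¹ ≡ 55 (mod 97), so λ ≡ 27·55 ≡ 30.
  x = λ² - 31 - 31 = 900 - 62 ≡ 62; y = λ·(31 - 62) - 15 ≡ 25. → (62, 25)
add G: (62, 25) + (30, 22). λ = (22 - 25)/(30 - 62) ≡ 94/65 mod 97. 65⁻¹ ≡ 3 (mod 97), so λ ≡ 88.
  x = λ² - 62 - 30 = 7744 - 92 ≡ 86; y = λ·(62 - 86) - 25 ≡ 94. → (86, 94)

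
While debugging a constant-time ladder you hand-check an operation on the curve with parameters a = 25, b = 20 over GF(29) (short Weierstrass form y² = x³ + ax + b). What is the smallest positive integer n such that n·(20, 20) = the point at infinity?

2P: tangent at (20, 20): λ = (3·20² + 25)/(2·20) ≡ 7/11. 11⁻¹ ≡ 8 (mod 29) since 11·8 = 88 ≡ 1, so λ ≡ 7·8 ≡ 27.
  x = λ² - 20 - 20 = 729 - 40 ≡ 22; y = λ·(20 - 22) - 20 ≡ 13. → (22, 13)
3P: (22, 13) + (20, 20). λ = (20 - 13)/(20 - 22) ≡ 7/27 mod 29. 27⁻¹ ≡ 14 (mod 29), so λ ≡ 11.
  x = λ² - 22 - 20 = 121 - 42 ≡ 21; y = λ·(22 - 21) - 13 ≡ 27. → (21, 27)
4P: (21, 27) + (20, 20). λ = (20 - 27)/(20 - 21) ≡ 22/28 mod 29. 28⁻¹ ≡ 28 (mod 29) since 28·28 = 784 ≡ 1, so λ ≡ 7.
  x = λ² - 21 - 20 = 49 - 41 ≡ 8; y = λ·(21 - 8) - 27 ≡ 6. → (8, 6)
5P: (8, 6) + (20, 20). λ = (20 - 6)/(20 - 8) ≡ 14/12 mod 29. 12⁻¹ ≡ 17 (mod 29), so λ ≡ 6.
  x = λ² - 8 - 20 = 36 - 28 ≡ 8; y = λ·(8 - 8) - 6 ≡ 23. → (8, 23)
6P: (8, 23) + (20, 20). λ = (20 - 23)/(20 - 8) ≡ 26/12 mod 29. 12⁻¹ ≡ 17 (mod 29) since 12·17 = 204 ≡ 1, so λ ≡ 7.
  x = λ² - 8 - 20 = 49 - 28 ≡ 21; y = λ·(8 - 21) - 23 ≡ 2. → (21, 2)
7P: (21, 2) + (20, 20). λ = (20 - 2)/(20 - 21) ≡ 18/28 mod 29. 28⁻¹ ≡ 28 (mod 29) since 28·28 = 784 ≡ 1, so λ ≡ 11.
  x = λ² - 21 - 20 = 121 - 41 ≡ 22; y = λ·(21 - 22) - 2 ≡ 16. → (22, 16)
8P: (22, 16) + (20, 20). λ = (20 - 16)/(20 - 22) ≡ 4/27 mod 29. 27⁻¹ ≡ 14 (mod 29) since 27·14 = 378 ≡ 1, so λ ≡ 27.
  x = λ² - 22 - 20 = 729 - 42 ≡ 20; y = λ·(22 - 20) - 16 ≡ 9. → (20, 9)
9P: (20, 9) + (20, 20): same x and y₁ ≡ -y₂, so the sum is the point at infinity.
9P = the point at infinity, so the order is 9.

9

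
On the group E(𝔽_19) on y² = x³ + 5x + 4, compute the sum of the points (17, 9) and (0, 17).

(18, 6)

(17, 9) + (0, 17). λ = (17 - 9)/(0 - 17) ≡ 8/2 mod 19. 2⁻¹ ≡ 10 (mod 19) since 2·10 = 20 ≡ 1, so λ ≡ 4.
  x = λ² - 17 - 0 = 16 - 17 ≡ 18; y = λ·(17 - 18) - 9 ≡ 6. → (18, 6)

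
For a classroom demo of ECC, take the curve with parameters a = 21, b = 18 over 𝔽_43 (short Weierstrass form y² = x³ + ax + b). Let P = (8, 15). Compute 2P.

(40, 33)

tangent at (8, 15): λ = (3·8² + 21)/(2·15) ≡ 41/30. 30⁻¹ ≡ 33 (mod 43) since 30·33 = 990 ≡ 1, so λ ≡ 41·33 ≡ 20.
  x = λ² - 8 - 8 = 400 - 16 ≡ 40; y = λ·(8 - 40) - 15 ≡ 33. → (40, 33)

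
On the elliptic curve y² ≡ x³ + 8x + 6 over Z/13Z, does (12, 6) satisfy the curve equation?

y² = 6² ≡ 10; x³ + 8x + 6 = 1830 ≡ 10 (mod 13). 10 = 10.

yes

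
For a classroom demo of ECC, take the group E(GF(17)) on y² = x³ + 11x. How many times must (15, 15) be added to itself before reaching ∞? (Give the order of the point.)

2P: tangent at (15, 15): λ = (3·15² + 11)/(2·15) ≡ 6/13. 13⁻¹ ≡ 4 (mod 17) since 13·4 = 52 ≡ 1, so λ ≡ 6·4 ≡ 7.
  x = λ² - 15 - 15 = 49 - 30 ≡ 2; y = λ·(15 - 2) - 15 ≡ 8. → (2, 8)
3P: (2, 8) + (15, 15). λ = (15 - 8)/(15 - 2) ≡ 7/13 mod 17. 13⁻¹ ≡ 4 (mod 17), so λ ≡ 11.
  x = λ² - 2 - 15 = 121 - 17 ≡ 2; y = λ·(2 - 2) - 8 ≡ 9. → (2, 9)
4P: (2, 9) + (15, 15). λ = (15 - 9)/(15 - 2) ≡ 6/13 mod 17. 13⁻¹ ≡ 4 (mod 17), so λ ≡ 7.
  x = λ² - 2 - 15 = 49 - 17 ≡ 15; y = λ·(2 - 15) - 9 ≡ 2. → (15, 2)
5P: (15, 2) + (15, 15): same x and y₁ ≡ -y₂, so the sum is ∞.
5P = ∞, so the order is 5.

5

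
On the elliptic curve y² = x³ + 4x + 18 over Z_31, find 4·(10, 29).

Write Q = (10, 29).
Repeated addition: build up to 4Q.
2Q: tangent at (10, 29): λ = (3·10² + 4)/(2·29) ≡ 25/27. 27⁻¹ ≡ 23 (mod 31) since 27·23 = 621 ≡ 1, so λ ≡ 25·23 ≡ 17.
  x = λ² - 10 - 10 = 289 - 20 ≡ 21; y = λ·(10 - 21) - 29 ≡ 1. → (21, 1)
3Q: (21, 1) + (10, 29). λ = (29 - 1)/(10 - 21) ≡ 28/20 mod 31. 20⁻¹ ≡ 14 (mod 31), so λ ≡ 20.
  x = λ² - 21 - 10 = 400 - 31 ≡ 28; y = λ·(21 - 28) - 1 ≡ 14. → (28, 14)
4Q: (28, 14) + (10, 29). λ = (29 - 14)/(10 - 28) ≡ 15/13 mod 31. 13⁻¹ ≡ 12 (mod 31), so λ ≡ 25.
  x = λ² - 28 - 10 = 625 - 38 ≡ 29; y = λ·(28 - 29) - 14 ≡ 23. → (29, 23)

(29, 23)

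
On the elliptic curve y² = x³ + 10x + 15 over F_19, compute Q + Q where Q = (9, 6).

(6, 5)

tangent at (9, 6): λ = (3·9² + 10)/(2·6) ≡ 6/12. 12⁻¹ ≡ 8 (mod 19), so λ ≡ 6·8 ≡ 10.
  x = λ² - 9 - 9 = 100 - 18 ≡ 6; y = λ·(9 - 6) - 6 ≡ 5. → (6, 5)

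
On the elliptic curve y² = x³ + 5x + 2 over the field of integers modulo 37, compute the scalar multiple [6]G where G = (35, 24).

Double-and-add on 6 = (110)₂. Start with G = (35, 24) for the leading 1-bit.
double: tangent at (35, 24): λ = (3·35² + 5)/(2·24) ≡ 17/11. 11⁻¹ ≡ 27 (mod 37) since 11·27 = 297 ≡ 1, so λ ≡ 17·27 ≡ 15.
  x = λ² - 35 - 35 = 225 - 70 ≡ 7; y = λ·(35 - 7) - 24 ≡ 26. → (7, 26)
add G: (7, 26) + (35, 24). λ = (24 - 26)/(35 - 7) ≡ 35/28 mod 37. 28⁻¹ ≡ 4 (mod 37) since 28·4 = 112 ≡ 1, so λ ≡ 29.
  x = λ² - 7 - 35 = 841 - 42 ≡ 22; y = λ·(7 - 22) - 26 ≡ 20. → (22, 20)
double: tangent at (22, 20): λ = (3·22² + 5)/(2·20) ≡ 14/3. 3⁻¹ ≡ 25 (mod 37), so λ ≡ 14·25 ≡ 17.
  x = λ² - 22 - 22 = 289 - 44 ≡ 23; y = λ·(22 - 23) - 20 ≡ 0. → (23, 0)

(23, 0)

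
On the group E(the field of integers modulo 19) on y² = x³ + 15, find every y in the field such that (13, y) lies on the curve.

x³ + 0x + 15 = 2212 ≡ 8 (mod 19).
8 is a non-residue mod 19; no y exists.

none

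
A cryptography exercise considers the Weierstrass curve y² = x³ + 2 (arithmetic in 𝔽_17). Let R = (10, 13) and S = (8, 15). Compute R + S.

(0, 11)

(10, 13) + (8, 15). λ = (15 - 13)/(8 - 10) ≡ 2/15 mod 17. 15⁻¹ ≡ 8 (mod 17) since 15·8 = 120 ≡ 1, so λ ≡ 16.
  x = λ² - 10 - 8 = 256 - 18 ≡ 0; y = λ·(10 - 0) - 13 ≡ 11. → (0, 11)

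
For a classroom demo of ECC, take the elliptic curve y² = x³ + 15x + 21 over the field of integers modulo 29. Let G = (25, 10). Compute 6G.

Repeated addition: build up to 6G.
2G: tangent at (25, 10): λ = (3·25² + 15)/(2·10) ≡ 5/20. 20⁻¹ ≡ 16 (mod 29), so λ ≡ 5·16 ≡ 22.
  x = λ² - 25 - 25 = 484 - 50 ≡ 28; y = λ·(25 - 28) - 10 ≡ 11. → (28, 11)
3G: (28, 11) + (25, 10). λ = (10 - 11)/(25 - 28) ≡ 28/26 mod 29. 26⁻¹ ≡ 19 (mod 29) since 26·19 = 494 ≡ 1, so λ ≡ 10.
  x = λ² - 28 - 25 = 100 - 53 ≡ 18; y = λ·(28 - 18) - 11 ≡ 2. → (18, 2)
4G: (18, 2) + (25, 10). λ = (10 - 2)/(25 - 18) ≡ 8/7 mod 29. 7⁻¹ ≡ 25 (mod 29) since 7·25 = 175 ≡ 1, so λ ≡ 26.
  x = λ² - 18 - 25 = 676 - 43 ≡ 24; y = λ·(18 - 24) - 2 ≡ 16. → (24, 16)
5G: (24, 16) + (25, 10). λ = (10 - 16)/(25 - 24) ≡ 23/1 mod 29. 1⁻¹ ≡ 1 (mod 29) since 1·1 = 1 ≡ 1, so λ ≡ 23.
  x = λ² - 24 - 25 = 529 - 49 ≡ 16; y = λ·(24 - 16) - 16 ≡ 23. → (16, 23)
6G: (16, 23) + (25, 10). λ = (10 - 23)/(25 - 16) ≡ 16/9 mod 29. 9⁻¹ ≡ 13 (mod 29), so λ ≡ 5.
  x = λ² - 16 - 25 = 25 - 41 ≡ 13; y = λ·(16 - 13) - 23 ≡ 21. → (13, 21)

(13, 21)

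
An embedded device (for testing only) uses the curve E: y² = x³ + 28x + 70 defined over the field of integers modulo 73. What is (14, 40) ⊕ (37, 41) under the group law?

(18, 36)

(14, 40) + (37, 41). λ = (41 - 40)/(37 - 14) ≡ 1/23 mod 73. 23⁻¹ ≡ 54 (mod 73), so λ ≡ 54.
  x = λ² - 14 - 37 = 2916 - 51 ≡ 18; y = λ·(14 - 18) - 40 ≡ 36. → (18, 36)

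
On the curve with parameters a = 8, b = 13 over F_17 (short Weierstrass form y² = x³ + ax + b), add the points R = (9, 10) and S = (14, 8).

(9, 10) + (14, 8). λ = (8 - 10)/(14 - 9) ≡ 15/5 mod 17. 5⁻¹ ≡ 7 (mod 17), so λ ≡ 3.
  x = λ² - 9 - 14 = 9 - 23 ≡ 3; y = λ·(9 - 3) - 10 ≡ 8. → (3, 8)

(3, 8)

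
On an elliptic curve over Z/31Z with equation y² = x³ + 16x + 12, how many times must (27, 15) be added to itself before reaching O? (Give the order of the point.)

2P: tangent at (27, 15): λ = (3·27² + 16)/(2·15) ≡ 2/30. 30⁻¹ ≡ 30 (mod 31), so λ ≡ 2·30 ≡ 29.
  x = λ² - 27 - 27 = 841 - 54 ≡ 12; y = λ·(27 - 12) - 15 ≡ 17. → (12, 17)
3P: (12, 17) + (27, 15). λ = (15 - 17)/(27 - 12) ≡ 29/15 mod 31. 15⁻¹ ≡ 29 (mod 31), so λ ≡ 4.
  x = λ² - 12 - 27 = 16 - 39 ≡ 8; y = λ·(12 - 8) - 17 ≡ 30. → (8, 30)
4P: (8, 30) + (27, 15). λ = (15 - 30)/(27 - 8) ≡ 16/19 mod 31. 19⁻¹ ≡ 18 (mod 31) since 19·18 = 342 ≡ 1, so λ ≡ 9.
  x = λ² - 8 - 27 = 81 - 35 ≡ 15; y = λ·(8 - 15) - 30 ≡ 0. → (15, 0)
5P: (15, 0) + (27, 15). λ = (15 - 0)/(27 - 15) ≡ 15/12 mod 31. 12⁻¹ ≡ 13 (mod 31), so λ ≡ 9.
  x = λ² - 15 - 27 = 81 - 42 ≡ 8; y = λ·(15 - 8) - 0 ≡ 1. → (8, 1)
6P: (8, 1) + (27, 15). λ = (15 - 1)/(27 - 8) ≡ 14/19 mod 31. 19⁻¹ ≡ 18 (mod 31) since 19·18 = 342 ≡ 1, so λ ≡ 4.
  x = λ² - 8 - 27 = 16 - 35 ≡ 12; y = λ·(8 - 12) - 1 ≡ 14. → (12, 14)
7P: (12, 14) + (27, 15). λ = (15 - 14)/(27 - 12) ≡ 1/15 mod 31. 15⁻¹ ≡ 29 (mod 31), so λ ≡ 29.
  x = λ² - 12 - 27 = 841 - 39 ≡ 27; y = λ·(12 - 27) - 14 ≡ 16. → (27, 16)
8P: (27, 16) + (27, 15): same x and y₁ ≡ -y₂, so the sum is O.
8P = O, so the order is 8.

8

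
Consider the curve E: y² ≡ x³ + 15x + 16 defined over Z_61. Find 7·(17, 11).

Write Q = (17, 11).
Repeated addition: build up to 7Q.
2Q: tangent at (17, 11): λ = (3·17² + 15)/(2·11) ≡ 28/22. 22⁻¹ ≡ 25 (mod 61) since 22·25 = 550 ≡ 1, so λ ≡ 28·25 ≡ 29.
  x = λ² - 17 - 17 = 841 - 34 ≡ 14; y = λ·(17 - 14) - 11 ≡ 15. → (14, 15)
3Q: (14, 15) + (17, 11). λ = (11 - 15)/(17 - 14) ≡ 57/3 mod 61. 3⁻¹ ≡ 41 (mod 61) since 3·41 = 123 ≡ 1, so λ ≡ 19.
  x = λ² - 14 - 17 = 361 - 31 ≡ 25; y = λ·(14 - 25) - 15 ≡ 20. → (25, 20)
4Q: (25, 20) + (17, 11). λ = (11 - 20)/(17 - 25) ≡ 52/53 mod 61. 53⁻¹ ≡ 38 (mod 61) since 53·38 = 2014 ≡ 1, so λ ≡ 24.
  x = λ² - 25 - 17 = 576 - 42 ≡ 46; y = λ·(25 - 46) - 20 ≡ 25. → (46, 25)
5Q: (46, 25) + (17, 11). λ = (11 - 25)/(17 - 46) ≡ 47/32 mod 61. 32⁻¹ ≡ 21 (mod 61) since 32·21 = 672 ≡ 1, so λ ≡ 11.
  x = λ² - 46 - 17 = 121 - 63 ≡ 58; y = λ·(46 - 58) - 25 ≡ 26. → (58, 26)
6Q: (58, 26) + (17, 11). λ = (11 - 26)/(17 - 58) ≡ 46/20 mod 61. 20⁻¹ ≡ 58 (mod 61), so λ ≡ 45.
  x = λ² - 58 - 17 = 2025 - 75 ≡ 59; y = λ·(58 - 59) - 26 ≡ 51. → (59, 51)
7Q: (59, 51) + (17, 11). λ = (11 - 51)/(17 - 59) ≡ 21/19 mod 61. 19⁻¹ ≡ 45 (mod 61) since 19·45 = 855 ≡ 1, so λ ≡ 30.
  x = λ² - 59 - 17 = 900 - 76 ≡ 31; y = λ·(59 - 31) - 51 ≡ 57. → (31, 57)

(31, 57)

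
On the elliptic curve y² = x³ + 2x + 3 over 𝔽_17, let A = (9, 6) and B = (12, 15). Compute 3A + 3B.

First 3A:
Repeated addition: build up to 3A.
2A: tangent at (9, 6): λ = (3·9² + 2)/(2·6) ≡ 7/12. 12⁻¹ ≡ 10 (mod 17) since 12·10 = 120 ≡ 1, so λ ≡ 7·10 ≡ 2.
  x = λ² - 9 - 9 = 4 - 18 ≡ 3; y = λ·(9 - 3) - 6 ≡ 6. → (3, 6)
3A: (3, 6) + (9, 6). λ = (6 - 6)/(9 - 3) ≡ 0/6 mod 17. 6⁻¹ ≡ 3 (mod 17), so λ ≡ 0.
  x = λ² - 3 - 9 = 0 - 12 ≡ 5; y = λ·(3 - 5) - 6 ≡ 11. → (5, 11)
3A = (5, 11).
Next 3B:
Repeated addition: build up to 3B.
2B: tangent at (12, 15): λ = (3·12² + 2)/(2·15) ≡ 9/13. 13⁻¹ ≡ 4 (mod 17) since 13·4 = 52 ≡ 1, so λ ≡ 9·4 ≡ 2.
  x = λ² - 12 - 12 = 4 - 24 ≡ 14; y = λ·(12 - 14) - 15 ≡ 15. → (14, 15)
3B: (14, 15) + (12, 15). λ = (15 - 15)/(12 - 14) ≡ 0/15 mod 17. 15⁻¹ ≡ 8 (mod 17), so λ ≡ 0.
  x = λ² - 14 - 12 = 0 - 26 ≡ 8; y = λ·(14 - 8) - 15 ≡ 2. → (8, 2)
3B = (8, 2).
Finally 3A + 3B:
(5, 11) + (8, 2). λ = (2 - 11)/(8 - 5) ≡ 8/3 mod 17. 3⁻¹ ≡ 6 (mod 17), so λ ≡ 14.
  x = λ² - 5 - 8 = 196 - 13 ≡ 13; y = λ·(5 - 13) - 11 ≡ 13. → (13, 13)

(13, 13)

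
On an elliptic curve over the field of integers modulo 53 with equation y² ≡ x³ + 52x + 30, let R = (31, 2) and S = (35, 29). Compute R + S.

(16, 33)

(31, 2) + (35, 29). λ = (29 - 2)/(35 - 31) ≡ 27/4 mod 53. 4⁻¹ ≡ 40 (mod 53), so λ ≡ 20.
  x = λ² - 31 - 35 = 400 - 66 ≡ 16; y = λ·(31 - 16) - 2 ≡ 33. → (16, 33)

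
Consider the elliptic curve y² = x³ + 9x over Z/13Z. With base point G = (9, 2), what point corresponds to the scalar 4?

(1, 6)

Repeated addition: build up to 4G.
2G: tangent at (9, 2): λ = (3·9² + 9)/(2·2) ≡ 5/4. 4⁻¹ ≡ 10 (mod 13), so λ ≡ 5·10 ≡ 11.
  x = λ² - 9 - 9 = 121 - 18 ≡ 12; y = λ·(9 - 12) - 2 ≡ 4. → (12, 4)
3G: (12, 4) + (9, 2). λ = (2 - 4)/(9 - 12) ≡ 11/10 mod 13. 10⁻¹ ≡ 4 (mod 13), so λ ≡ 5.
  x = λ² - 12 - 9 = 25 - 21 ≡ 4; y = λ·(12 - 4) - 4 ≡ 10. → (4, 10)
4G: (4, 10) + (9, 2). λ = (2 - 10)/(9 - 4) ≡ 5/5 mod 13. 5⁻¹ ≡ 8 (mod 13) since 5·8 = 40 ≡ 1, so λ ≡ 1.
  x = λ² - 4 - 9 = 1 - 13 ≡ 1; y = λ·(4 - 1) - 10 ≡ 6. → (1, 6)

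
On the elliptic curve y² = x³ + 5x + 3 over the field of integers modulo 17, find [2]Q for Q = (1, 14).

tangent at (1, 14): λ = (3·1² + 5)/(2·14) ≡ 8/11. 11⁻¹ ≡ 14 (mod 17), so λ ≡ 8·14 ≡ 10.
  x = λ² - 1 - 1 = 100 - 2 ≡ 13; y = λ·(1 - 13) - 14 ≡ 2. → (13, 2)

(13, 2)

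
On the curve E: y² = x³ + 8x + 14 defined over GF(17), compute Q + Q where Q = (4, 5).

(5, 3)

tangent at (4, 5): λ = (3·4² + 8)/(2·5) ≡ 5/10. 10⁻¹ ≡ 12 (mod 17), so λ ≡ 5·12 ≡ 9.
  x = λ² - 4 - 4 = 81 - 8 ≡ 5; y = λ·(4 - 5) - 5 ≡ 3. → (5, 3)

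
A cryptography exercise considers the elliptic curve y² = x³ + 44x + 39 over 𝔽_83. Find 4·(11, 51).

Write G = (11, 51).
Repeated addition: build up to 4G.
2G: tangent at (11, 51): λ = (3·11² + 44)/(2·51) ≡ 75/19. 19⁻¹ ≡ 35 (mod 83) since 19·35 = 665 ≡ 1, so λ ≡ 75·35 ≡ 52.
  x = λ² - 11 - 11 = 2704 - 22 ≡ 26; y = λ·(11 - 26) - 51 ≡ 82. → (26, 82)
3G: (26, 82) + (11, 51). λ = (51 - 82)/(11 - 26) ≡ 52/68 mod 83. 68⁻¹ ≡ 11 (mod 83), so λ ≡ 74.
  x = λ² - 26 - 11 = 5476 - 37 ≡ 44; y = λ·(26 - 44) - 82 ≡ 80. → (44, 80)
4G: (44, 80) + (11, 51). λ = (51 - 80)/(11 - 44) ≡ 54/50 mod 83. 50⁻¹ ≡ 5 (mod 83) since 50·5 = 250 ≡ 1, so λ ≡ 21.
  x = λ² - 44 - 11 = 441 - 55 ≡ 54; y = λ·(44 - 54) - 80 ≡ 42. → (54, 42)

(54, 42)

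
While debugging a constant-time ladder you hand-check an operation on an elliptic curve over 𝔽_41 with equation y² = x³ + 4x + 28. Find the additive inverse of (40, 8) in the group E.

(40, 33)

-(40, 8) = (40, -8 mod 41) = (40, 33).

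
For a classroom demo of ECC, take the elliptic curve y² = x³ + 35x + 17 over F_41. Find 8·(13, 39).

Write Q = (13, 39).
Double-and-add on 8 = (1000)₂. Start with Q = (13, 39) for the leading 1-bit.
double: tangent at (13, 39): λ = (3·13² + 35)/(2·39) ≡ 9/37. 37⁻¹ ≡ 10 (mod 41) since 37·10 = 370 ≡ 1, so λ ≡ 9·10 ≡ 8.
  x = λ² - 13 - 13 = 64 - 26 ≡ 38; y = λ·(13 - 38) - 39 ≡ 7. → (38, 7)
double: tangent at (38, 7): λ = (3·38² + 35)/(2·7) ≡ 21/14. 14⁻¹ ≡ 3 (mod 41), so λ ≡ 21·3 ≡ 22.
  x = λ² - 38 - 38 = 484 - 76 ≡ 39; y = λ·(38 - 39) - 7 ≡ 12. → (39, 12)
double: tangent at (39, 12): λ = (3·39² + 35)/(2·12) ≡ 6/24. 24⁻¹ ≡ 12 (mod 41), so λ ≡ 6·12 ≡ 31.
  x = λ² - 39 - 39 = 961 - 78 ≡ 22; y = λ·(39 - 22) - 12 ≡ 23. → (22, 23)

(22, 23)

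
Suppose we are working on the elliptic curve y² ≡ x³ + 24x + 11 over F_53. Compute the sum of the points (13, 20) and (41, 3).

(13, 20) + (41, 3). λ = (3 - 20)/(41 - 13) ≡ 36/28 mod 53. 28⁻¹ ≡ 36 (mod 53) since 28·36 = 1008 ≡ 1, so λ ≡ 24.
  x = λ² - 13 - 41 = 576 - 54 ≡ 45; y = λ·(13 - 45) - 20 ≡ 7. → (45, 7)

(45, 7)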